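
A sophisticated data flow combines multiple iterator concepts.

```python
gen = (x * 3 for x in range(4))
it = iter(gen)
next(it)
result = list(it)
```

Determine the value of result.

Step 1: Generator produces [0, 3, 6, 9].
Step 2: next(it) consumes first element (0).
Step 3: list(it) collects remaining: [3, 6, 9].
Therefore result = [3, 6, 9].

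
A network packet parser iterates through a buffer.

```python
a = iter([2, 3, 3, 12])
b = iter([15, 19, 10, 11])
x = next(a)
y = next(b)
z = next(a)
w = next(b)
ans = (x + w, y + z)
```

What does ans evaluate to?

Step 1: a iterates [2, 3, 3, 12], b iterates [15, 19, 10, 11].
Step 2: x = next(a) = 2, y = next(b) = 15.
Step 3: z = next(a) = 3, w = next(b) = 19.
Step 4: ans = (2 + 19, 15 + 3) = (21, 18).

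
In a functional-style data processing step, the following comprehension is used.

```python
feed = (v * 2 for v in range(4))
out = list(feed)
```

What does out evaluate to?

Step 1: For each v in range(4), compute v*2:
  v=0: 0*2 = 0
  v=1: 1*2 = 2
  v=2: 2*2 = 4
  v=3: 3*2 = 6
Therefore out = [0, 2, 4, 6].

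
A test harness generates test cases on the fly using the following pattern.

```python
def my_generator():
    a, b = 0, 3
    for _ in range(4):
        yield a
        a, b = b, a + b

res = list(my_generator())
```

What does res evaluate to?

Step 1: Fibonacci-like sequence starting with a=0, b=3:
  Iteration 1: yield a=0, then a,b = 3,3
  Iteration 2: yield a=3, then a,b = 3,6
  Iteration 3: yield a=3, then a,b = 6,9
  Iteration 4: yield a=6, then a,b = 9,15
Therefore res = [0, 3, 3, 6].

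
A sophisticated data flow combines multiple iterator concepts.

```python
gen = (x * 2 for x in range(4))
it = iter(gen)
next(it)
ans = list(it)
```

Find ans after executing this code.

Step 1: Generator produces [0, 2, 4, 6].
Step 2: next(it) consumes first element (0).
Step 3: list(it) collects remaining: [2, 4, 6].
Therefore ans = [2, 4, 6].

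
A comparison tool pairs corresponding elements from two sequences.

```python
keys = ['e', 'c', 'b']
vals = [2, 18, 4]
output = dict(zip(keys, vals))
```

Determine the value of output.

Step 1: zip pairs keys with values:
  'e' -> 2
  'c' -> 18
  'b' -> 4
Therefore output = {'e': 2, 'c': 18, 'b': 4}.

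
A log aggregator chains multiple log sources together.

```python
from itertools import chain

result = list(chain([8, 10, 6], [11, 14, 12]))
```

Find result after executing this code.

Step 1: chain() concatenates iterables: [8, 10, 6] + [11, 14, 12].
Therefore result = [8, 10, 6, 11, 14, 12].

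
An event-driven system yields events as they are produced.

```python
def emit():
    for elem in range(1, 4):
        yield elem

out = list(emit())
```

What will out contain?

Step 1: The generator yields each value from range(1, 4).
Step 2: list() consumes all yields: [1, 2, 3].
Therefore out = [1, 2, 3].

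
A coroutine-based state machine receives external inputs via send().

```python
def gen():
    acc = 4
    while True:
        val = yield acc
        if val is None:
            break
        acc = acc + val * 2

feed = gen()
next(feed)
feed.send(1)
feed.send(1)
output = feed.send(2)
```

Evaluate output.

Step 1: next() -> yield acc=4.
Step 2: send(1) -> val=1, acc = 4 + 1*2 = 6, yield 6.
Step 3: send(1) -> val=1, acc = 6 + 1*2 = 8, yield 8.
Step 4: send(2) -> val=2, acc = 8 + 2*2 = 12, yield 12.
Therefore output = 12.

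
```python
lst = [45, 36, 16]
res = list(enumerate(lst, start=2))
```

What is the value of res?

Step 1: enumerate with start=2:
  (2, 45)
  (3, 36)
  (4, 16)
Therefore res = [(2, 45), (3, 36), (4, 16)].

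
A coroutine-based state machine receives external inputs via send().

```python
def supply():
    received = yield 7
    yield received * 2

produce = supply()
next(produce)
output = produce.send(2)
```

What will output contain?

Step 1: next(produce) advances to first yield, producing 7.
Step 2: send(2) resumes, received = 2.
Step 3: yield received * 2 = 2 * 2 = 4.
Therefore output = 4.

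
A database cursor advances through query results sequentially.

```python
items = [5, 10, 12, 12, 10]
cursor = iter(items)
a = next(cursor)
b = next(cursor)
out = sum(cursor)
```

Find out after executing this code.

Step 1: Create iterator over [5, 10, 12, 12, 10].
Step 2: a = next() = 5, b = next() = 10.
Step 3: sum() of remaining [12, 12, 10] = 34.
Therefore out = 34.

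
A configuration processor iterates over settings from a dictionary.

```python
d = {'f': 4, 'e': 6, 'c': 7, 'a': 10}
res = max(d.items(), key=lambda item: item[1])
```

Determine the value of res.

Step 1: Find item with maximum value:
  ('f', 4)
  ('e', 6)
  ('c', 7)
  ('a', 10)
Step 2: Maximum value is 10 at key 'a'.
Therefore res = ('a', 10).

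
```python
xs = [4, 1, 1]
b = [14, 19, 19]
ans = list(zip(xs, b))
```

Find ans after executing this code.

Step 1: zip pairs elements at same index:
  Index 0: (4, 14)
  Index 1: (1, 19)
  Index 2: (1, 19)
Therefore ans = [(4, 14), (1, 19), (1, 19)].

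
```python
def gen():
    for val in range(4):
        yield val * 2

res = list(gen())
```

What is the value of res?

Step 1: For each val in range(4), yield val * 2:
  val=0: yield 0 * 2 = 0
  val=1: yield 1 * 2 = 2
  val=2: yield 2 * 2 = 4
  val=3: yield 3 * 2 = 6
Therefore res = [0, 2, 4, 6].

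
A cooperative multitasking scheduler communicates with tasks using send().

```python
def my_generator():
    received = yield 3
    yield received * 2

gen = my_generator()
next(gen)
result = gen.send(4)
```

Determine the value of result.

Step 1: next(gen) advances to first yield, producing 3.
Step 2: send(4) resumes, received = 4.
Step 3: yield received * 2 = 4 * 2 = 8.
Therefore result = 8.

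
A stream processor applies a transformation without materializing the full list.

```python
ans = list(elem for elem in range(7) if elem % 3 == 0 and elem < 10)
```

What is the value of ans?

Step 1: Filter range(7) where elem % 3 == 0 and elem < 10:
  elem=0: both conditions met, included
  elem=1: excluded (1 % 3 != 0)
  elem=2: excluded (2 % 3 != 0)
  elem=3: both conditions met, included
  elem=4: excluded (4 % 3 != 0)
  elem=5: excluded (5 % 3 != 0)
  elem=6: both conditions met, included
Therefore ans = [0, 3, 6].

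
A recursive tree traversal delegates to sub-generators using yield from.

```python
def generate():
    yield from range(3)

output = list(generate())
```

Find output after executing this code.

Step 1: yield from delegates to the iterable, yielding each element.
Step 2: Collected values: [0, 1, 2].
Therefore output = [0, 1, 2].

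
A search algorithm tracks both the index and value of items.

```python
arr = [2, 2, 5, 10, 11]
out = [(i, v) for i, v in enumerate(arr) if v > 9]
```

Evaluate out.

Step 1: Filter enumerate([2, 2, 5, 10, 11]) keeping v > 9:
  (0, 2): 2 <= 9, excluded
  (1, 2): 2 <= 9, excluded
  (2, 5): 5 <= 9, excluded
  (3, 10): 10 > 9, included
  (4, 11): 11 > 9, included
Therefore out = [(3, 10), (4, 11)].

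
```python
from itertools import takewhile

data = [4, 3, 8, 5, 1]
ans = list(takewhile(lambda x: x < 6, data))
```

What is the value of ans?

Step 1: takewhile stops at first element >= 6:
  4 < 6: take
  3 < 6: take
  8 >= 6: stop
Therefore ans = [4, 3].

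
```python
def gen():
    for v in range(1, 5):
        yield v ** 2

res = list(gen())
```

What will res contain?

Step 1: For each v in range(1, 5), yield v**2:
  v=1: yield 1**2 = 1
  v=2: yield 2**2 = 4
  v=3: yield 3**2 = 9
  v=4: yield 4**2 = 16
Therefore res = [1, 4, 9, 16].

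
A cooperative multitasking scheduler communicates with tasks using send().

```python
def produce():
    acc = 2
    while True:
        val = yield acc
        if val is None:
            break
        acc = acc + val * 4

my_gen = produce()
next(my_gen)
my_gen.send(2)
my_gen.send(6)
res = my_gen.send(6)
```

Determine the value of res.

Step 1: next() -> yield acc=2.
Step 2: send(2) -> val=2, acc = 2 + 2*4 = 10, yield 10.
Step 3: send(6) -> val=6, acc = 10 + 6*4 = 34, yield 34.
Step 4: send(6) -> val=6, acc = 34 + 6*4 = 58, yield 58.
Therefore res = 58.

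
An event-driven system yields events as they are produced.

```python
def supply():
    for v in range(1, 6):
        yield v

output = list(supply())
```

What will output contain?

Step 1: The generator yields each value from range(1, 6).
Step 2: list() consumes all yields: [1, 2, 3, 4, 5].
Therefore output = [1, 2, 3, 4, 5].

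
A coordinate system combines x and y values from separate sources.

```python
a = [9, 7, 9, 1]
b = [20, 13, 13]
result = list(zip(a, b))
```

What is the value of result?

Step 1: zip stops at shortest (len(a)=4, len(b)=3):
  Index 0: (9, 20)
  Index 1: (7, 13)
  Index 2: (9, 13)
Step 2: Last element of a (1) has no pair, dropped.
Therefore result = [(9, 20), (7, 13), (9, 13)].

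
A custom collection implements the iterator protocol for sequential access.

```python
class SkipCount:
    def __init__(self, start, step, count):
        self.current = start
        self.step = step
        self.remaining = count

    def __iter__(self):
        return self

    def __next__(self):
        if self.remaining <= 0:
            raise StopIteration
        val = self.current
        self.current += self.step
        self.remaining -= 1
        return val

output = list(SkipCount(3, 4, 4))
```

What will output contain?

Step 1: SkipCount starts at 3, increments by 4, for 4 steps:
  Yield 3, then current += 4
  Yield 7, then current += 4
  Yield 11, then current += 4
  Yield 15, then current += 4
Therefore output = [3, 7, 11, 15].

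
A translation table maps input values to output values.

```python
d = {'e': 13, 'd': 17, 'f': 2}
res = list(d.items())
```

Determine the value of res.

Step 1: d.items() returns (key, value) pairs in insertion order.
Therefore res = [('e', 13), ('d', 17), ('f', 2)].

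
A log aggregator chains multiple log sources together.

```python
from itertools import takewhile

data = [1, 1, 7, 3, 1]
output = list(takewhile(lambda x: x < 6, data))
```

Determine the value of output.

Step 1: takewhile stops at first element >= 6:
  1 < 6: take
  1 < 6: take
  7 >= 6: stop
Therefore output = [1, 1].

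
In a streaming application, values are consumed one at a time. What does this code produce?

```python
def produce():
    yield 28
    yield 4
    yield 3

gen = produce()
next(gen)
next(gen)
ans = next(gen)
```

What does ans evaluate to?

Step 1: produce() creates a generator.
Step 2: next(gen) yields 28 (consumed and discarded).
Step 3: next(gen) yields 4 (consumed and discarded).
Step 4: next(gen) yields 3, assigned to ans.
Therefore ans = 3.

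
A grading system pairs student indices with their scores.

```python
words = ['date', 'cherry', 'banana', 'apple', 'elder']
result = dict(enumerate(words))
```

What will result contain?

Step 1: enumerate pairs indices with words:
  0 -> 'date'
  1 -> 'cherry'
  2 -> 'banana'
  3 -> 'apple'
  4 -> 'elder'
Therefore result = {0: 'date', 1: 'cherry', 2: 'banana', 3: 'apple', 4: 'elder'}.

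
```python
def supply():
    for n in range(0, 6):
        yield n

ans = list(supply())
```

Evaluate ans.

Step 1: The generator yields each value from range(0, 6).
Step 2: list() consumes all yields: [0, 1, 2, 3, 4, 5].
Therefore ans = [0, 1, 2, 3, 4, 5].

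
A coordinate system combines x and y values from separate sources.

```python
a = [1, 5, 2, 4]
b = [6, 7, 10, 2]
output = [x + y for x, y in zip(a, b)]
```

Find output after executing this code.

Step 1: Add corresponding elements:
  1 + 6 = 7
  5 + 7 = 12
  2 + 10 = 12
  4 + 2 = 6
Therefore output = [7, 12, 12, 6].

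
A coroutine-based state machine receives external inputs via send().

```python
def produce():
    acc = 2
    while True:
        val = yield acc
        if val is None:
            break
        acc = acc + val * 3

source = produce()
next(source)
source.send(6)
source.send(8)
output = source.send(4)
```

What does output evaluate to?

Step 1: next() -> yield acc=2.
Step 2: send(6) -> val=6, acc = 2 + 6*3 = 20, yield 20.
Step 3: send(8) -> val=8, acc = 20 + 8*3 = 44, yield 44.
Step 4: send(4) -> val=4, acc = 44 + 4*3 = 56, yield 56.
Therefore output = 56.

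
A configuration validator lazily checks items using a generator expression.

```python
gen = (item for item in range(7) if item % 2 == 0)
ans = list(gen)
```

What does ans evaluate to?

Step 1: Filter range(7) keeping only even values:
  item=0: even, included
  item=1: odd, excluded
  item=2: even, included
  item=3: odd, excluded
  item=4: even, included
  item=5: odd, excluded
  item=6: even, included
Therefore ans = [0, 2, 4, 6].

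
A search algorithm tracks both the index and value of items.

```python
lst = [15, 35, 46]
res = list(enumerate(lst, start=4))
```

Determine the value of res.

Step 1: enumerate with start=4:
  (4, 15)
  (5, 35)
  (6, 46)
Therefore res = [(4, 15), (5, 35), (6, 46)].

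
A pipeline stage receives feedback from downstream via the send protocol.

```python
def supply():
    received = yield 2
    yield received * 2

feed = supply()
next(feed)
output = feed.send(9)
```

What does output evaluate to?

Step 1: next(feed) advances to first yield, producing 2.
Step 2: send(9) resumes, received = 9.
Step 3: yield received * 2 = 9 * 2 = 18.
Therefore output = 18.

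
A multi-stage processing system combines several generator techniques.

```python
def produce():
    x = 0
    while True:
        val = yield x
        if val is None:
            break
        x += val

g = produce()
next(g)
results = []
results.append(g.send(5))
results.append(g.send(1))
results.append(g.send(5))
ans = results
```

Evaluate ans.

Step 1: next(g) -> yield 0.
Step 2: send(5) -> x = 5, yield 5.
Step 3: send(1) -> x = 6, yield 6.
Step 4: send(5) -> x = 11, yield 11.
Therefore ans = [5, 6, 11].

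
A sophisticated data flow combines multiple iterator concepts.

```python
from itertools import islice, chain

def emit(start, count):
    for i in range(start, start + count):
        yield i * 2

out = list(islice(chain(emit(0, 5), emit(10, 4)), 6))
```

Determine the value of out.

Step 1: emit(0, 5) yields [0, 2, 4, 6, 8].
Step 2: emit(10, 4) yields [20, 22, 24, 26].
Step 3: chain concatenates: [0, 2, 4, 6, 8, 20, 22, 24, 26].
Step 4: islice takes first 6: [0, 2, 4, 6, 8, 20].
Therefore out = [0, 2, 4, 6, 8, 20].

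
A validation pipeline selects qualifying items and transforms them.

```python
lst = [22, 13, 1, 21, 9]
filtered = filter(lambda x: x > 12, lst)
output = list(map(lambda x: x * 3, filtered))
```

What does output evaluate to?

Step 1: Filter lst for elements > 12:
  22: kept
  13: kept
  1: removed
  21: kept
  9: removed
Step 2: Map x * 3 on filtered [22, 13, 21]:
  22 -> 66
  13 -> 39
  21 -> 63
Therefore output = [66, 39, 63].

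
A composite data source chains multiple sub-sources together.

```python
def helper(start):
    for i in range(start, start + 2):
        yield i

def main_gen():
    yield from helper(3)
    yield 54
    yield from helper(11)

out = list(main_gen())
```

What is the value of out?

Step 1: main_gen() delegates to helper(3):
  yield 3
  yield 4
Step 2: yield 54
Step 3: Delegates to helper(11):
  yield 11
  yield 12
Therefore out = [3, 4, 54, 11, 12].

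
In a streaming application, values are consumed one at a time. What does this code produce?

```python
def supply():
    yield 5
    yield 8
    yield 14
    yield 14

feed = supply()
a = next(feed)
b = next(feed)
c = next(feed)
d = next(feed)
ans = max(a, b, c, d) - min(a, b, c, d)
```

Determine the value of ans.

Step 1: Create generator and consume all values:
  a = next(feed) = 5
  b = next(feed) = 8
  c = next(feed) = 14
  d = next(feed) = 14
Step 2: max = 14, min = 5, ans = 14 - 5 = 9.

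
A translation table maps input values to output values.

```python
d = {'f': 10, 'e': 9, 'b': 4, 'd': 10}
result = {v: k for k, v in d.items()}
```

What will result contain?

Step 1: Invert dict (swap keys and values):
  'f': 10 -> 10: 'f'
  'e': 9 -> 9: 'e'
  'b': 4 -> 4: 'b'
  'd': 10 -> 10: 'd'
Therefore result = {10: 'd', 9: 'e', 4: 'b'}.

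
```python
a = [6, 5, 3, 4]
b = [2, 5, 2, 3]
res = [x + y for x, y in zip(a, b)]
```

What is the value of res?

Step 1: Add corresponding elements:
  6 + 2 = 8
  5 + 5 = 10
  3 + 2 = 5
  4 + 3 = 7
Therefore res = [8, 10, 5, 7].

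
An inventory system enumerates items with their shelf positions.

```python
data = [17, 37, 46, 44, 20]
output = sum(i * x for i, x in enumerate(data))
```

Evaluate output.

Step 1: Compute i * x for each (i, x) in enumerate([17, 37, 46, 44, 20]):
  i=0, x=17: 0*17 = 0
  i=1, x=37: 1*37 = 37
  i=2, x=46: 2*46 = 92
  i=3, x=44: 3*44 = 132
  i=4, x=20: 4*20 = 80
Step 2: sum = 0 + 37 + 92 + 132 + 80 = 341.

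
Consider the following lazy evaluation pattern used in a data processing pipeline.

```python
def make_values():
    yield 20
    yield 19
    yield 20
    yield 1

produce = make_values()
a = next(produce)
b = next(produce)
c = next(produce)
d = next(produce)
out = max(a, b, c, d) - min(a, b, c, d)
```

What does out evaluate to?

Step 1: Create generator and consume all values:
  a = next(produce) = 20
  b = next(produce) = 19
  c = next(produce) = 20
  d = next(produce) = 1
Step 2: max = 20, min = 1, out = 20 - 1 = 19.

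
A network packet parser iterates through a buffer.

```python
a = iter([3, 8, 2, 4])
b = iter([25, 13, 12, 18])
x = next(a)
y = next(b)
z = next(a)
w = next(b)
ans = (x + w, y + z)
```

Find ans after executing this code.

Step 1: a iterates [3, 8, 2, 4], b iterates [25, 13, 12, 18].
Step 2: x = next(a) = 3, y = next(b) = 25.
Step 3: z = next(a) = 8, w = next(b) = 13.
Step 4: ans = (3 + 13, 25 + 8) = (16, 33).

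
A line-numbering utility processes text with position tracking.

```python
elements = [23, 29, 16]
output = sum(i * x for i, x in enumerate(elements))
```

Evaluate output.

Step 1: Compute i * x for each (i, x) in enumerate([23, 29, 16]):
  i=0, x=23: 0*23 = 0
  i=1, x=29: 1*29 = 29
  i=2, x=16: 2*16 = 32
Step 2: sum = 0 + 29 + 32 = 61.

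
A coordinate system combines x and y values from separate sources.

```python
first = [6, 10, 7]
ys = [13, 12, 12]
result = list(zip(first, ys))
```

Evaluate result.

Step 1: zip pairs elements at same index:
  Index 0: (6, 13)
  Index 1: (10, 12)
  Index 2: (7, 12)
Therefore result = [(6, 13), (10, 12), (7, 12)].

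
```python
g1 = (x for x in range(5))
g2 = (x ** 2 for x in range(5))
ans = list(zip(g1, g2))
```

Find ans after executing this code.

Step 1: g1 produces [0, 1, 2, 3, 4].
Step 2: g2 produces [0, 1, 4, 9, 16].
Step 3: zip pairs them: [(0, 0), (1, 1), (2, 4), (3, 9), (4, 16)].
Therefore ans = [(0, 0), (1, 1), (2, 4), (3, 9), (4, 16)].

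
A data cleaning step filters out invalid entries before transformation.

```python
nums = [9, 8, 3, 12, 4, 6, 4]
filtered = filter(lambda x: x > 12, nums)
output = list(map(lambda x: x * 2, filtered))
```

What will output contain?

Step 1: Filter nums for elements > 12:
  9: removed
  8: removed
  3: removed
  12: removed
  4: removed
  6: removed
  4: removed
Step 2: Map x * 2 on filtered []:
Therefore output = [].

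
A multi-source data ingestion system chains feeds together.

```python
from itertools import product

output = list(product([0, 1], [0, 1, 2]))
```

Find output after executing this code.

Step 1: product([0, 1], [0, 1, 2]) gives all pairs:
  (0, 0)
  (0, 1)
  (0, 2)
  (1, 0)
  (1, 1)
  (1, 2)
Therefore output = [(0, 0), (0, 1), (0, 2), (1, 0), (1, 1), (1, 2)].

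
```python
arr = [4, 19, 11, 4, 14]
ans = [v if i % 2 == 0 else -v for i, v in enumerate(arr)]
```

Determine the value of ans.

Step 1: For each (i, v), keep v if i is even, negate if odd:
  i=0 (even): keep 4
  i=1 (odd): negate to -19
  i=2 (even): keep 11
  i=3 (odd): negate to -4
  i=4 (even): keep 14
Therefore ans = [4, -19, 11, -4, 14].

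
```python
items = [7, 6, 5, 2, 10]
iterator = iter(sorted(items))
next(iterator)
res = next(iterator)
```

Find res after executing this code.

Step 1: sorted([7, 6, 5, 2, 10]) = [2, 5, 6, 7, 10].
Step 2: Create iterator and skip 1 elements.
Step 3: next() returns 5.
Therefore res = 5.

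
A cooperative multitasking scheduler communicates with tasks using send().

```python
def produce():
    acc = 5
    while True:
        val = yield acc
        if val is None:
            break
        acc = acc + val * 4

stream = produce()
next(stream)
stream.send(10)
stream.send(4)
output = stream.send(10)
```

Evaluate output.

Step 1: next() -> yield acc=5.
Step 2: send(10) -> val=10, acc = 5 + 10*4 = 45, yield 45.
Step 3: send(4) -> val=4, acc = 45 + 4*4 = 61, yield 61.
Step 4: send(10) -> val=10, acc = 61 + 10*4 = 101, yield 101.
Therefore output = 101.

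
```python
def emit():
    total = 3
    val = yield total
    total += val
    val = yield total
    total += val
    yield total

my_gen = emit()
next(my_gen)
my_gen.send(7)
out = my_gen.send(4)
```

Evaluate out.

Step 1: next() -> yield total=3.
Step 2: send(7) -> val=7, total = 3+7 = 10, yield 10.
Step 3: send(4) -> val=4, total = 10+4 = 14, yield 14.
Therefore out = 14.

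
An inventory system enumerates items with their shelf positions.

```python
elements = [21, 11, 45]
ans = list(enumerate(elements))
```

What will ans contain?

Step 1: enumerate pairs each element with its index:
  (0, 21)
  (1, 11)
  (2, 45)
Therefore ans = [(0, 21), (1, 11), (2, 45)].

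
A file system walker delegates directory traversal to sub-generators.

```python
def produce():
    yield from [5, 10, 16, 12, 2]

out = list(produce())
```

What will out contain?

Step 1: yield from delegates to the iterable, yielding each element.
Step 2: Collected values: [5, 10, 16, 12, 2].
Therefore out = [5, 10, 16, 12, 2].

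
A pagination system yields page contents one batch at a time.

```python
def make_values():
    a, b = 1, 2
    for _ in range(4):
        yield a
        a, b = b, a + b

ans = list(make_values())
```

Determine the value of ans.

Step 1: Fibonacci-like sequence starting with a=1, b=2:
  Iteration 1: yield a=1, then a,b = 2,3
  Iteration 2: yield a=2, then a,b = 3,5
  Iteration 3: yield a=3, then a,b = 5,8
  Iteration 4: yield a=5, then a,b = 8,13
Therefore ans = [1, 2, 3, 5].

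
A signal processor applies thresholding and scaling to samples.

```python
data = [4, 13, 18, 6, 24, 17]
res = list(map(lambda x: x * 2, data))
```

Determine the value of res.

Step 1: Apply lambda x: x * 2 to each element:
  4 -> 8
  13 -> 26
  18 -> 36
  6 -> 12
  24 -> 48
  17 -> 34
Therefore res = [8, 26, 36, 12, 48, 34].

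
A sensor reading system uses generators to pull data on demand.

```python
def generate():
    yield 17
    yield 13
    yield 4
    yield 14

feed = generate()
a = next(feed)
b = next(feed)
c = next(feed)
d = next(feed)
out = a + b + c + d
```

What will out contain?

Step 1: Create generator and consume all values:
  a = next(feed) = 17
  b = next(feed) = 13
  c = next(feed) = 4
  d = next(feed) = 14
Step 2: out = 17 + 13 + 4 + 14 = 48.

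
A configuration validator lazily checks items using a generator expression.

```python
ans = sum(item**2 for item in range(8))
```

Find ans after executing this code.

Step 1: Compute item**2 for each item in range(8):
  item=0: 0**2 = 0
  item=1: 1**2 = 1
  item=2: 2**2 = 4
  item=3: 3**2 = 9
  item=4: 4**2 = 16
  item=5: 5**2 = 25
  item=6: 6**2 = 36
  item=7: 7**2 = 49
Step 2: sum = 0 + 1 + 4 + 9 + 16 + 25 + 36 + 49 = 140.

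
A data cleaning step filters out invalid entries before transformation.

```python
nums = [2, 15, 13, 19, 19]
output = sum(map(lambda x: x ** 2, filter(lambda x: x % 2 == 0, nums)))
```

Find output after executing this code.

Step 1: Filter even numbers from [2, 15, 13, 19, 19]: [2]
Step 2: Square each: [4]
Step 3: Sum = 4.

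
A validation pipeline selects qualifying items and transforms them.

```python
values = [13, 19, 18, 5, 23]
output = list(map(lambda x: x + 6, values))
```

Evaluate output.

Step 1: Apply lambda x: x + 6 to each element:
  13 -> 19
  19 -> 25
  18 -> 24
  5 -> 11
  23 -> 29
Therefore output = [19, 25, 24, 11, 29].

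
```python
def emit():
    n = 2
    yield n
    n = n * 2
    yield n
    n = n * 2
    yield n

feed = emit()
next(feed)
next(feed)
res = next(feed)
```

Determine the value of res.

Step 1: Trace through generator execution:
  Yield 1: n starts at 2, yield 2
  Yield 2: n = 2 * 2 = 4, yield 4
  Yield 3: n = 4 * 2 = 8, yield 8
Step 2: First next() gets 2, second next() gets the second value, third next() yields 8.
Therefore res = 8.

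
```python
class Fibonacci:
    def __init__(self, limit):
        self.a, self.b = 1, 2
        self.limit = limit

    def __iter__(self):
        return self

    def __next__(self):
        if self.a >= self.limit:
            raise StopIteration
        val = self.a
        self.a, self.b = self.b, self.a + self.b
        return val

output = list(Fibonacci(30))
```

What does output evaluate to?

Step 1: Fibonacci-like sequence (a=1, b=2) until >= 30:
  Yield 1, then a,b = 2,3
  Yield 2, then a,b = 3,5
  Yield 3, then a,b = 5,8
  Yield 5, then a,b = 8,13
  Yield 8, then a,b = 13,21
  Yield 13, then a,b = 21,34
  Yield 21, then a,b = 34,55
Step 2: 34 >= 30, stop.
Therefore output = [1, 2, 3, 5, 8, 13, 21].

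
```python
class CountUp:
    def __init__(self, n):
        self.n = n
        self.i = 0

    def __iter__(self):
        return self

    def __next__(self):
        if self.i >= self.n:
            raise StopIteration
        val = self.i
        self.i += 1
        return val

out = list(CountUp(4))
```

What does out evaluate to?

Step 1: CountUp(4) creates an iterator counting 0 to 3.
Step 2: list() consumes all values: [0, 1, 2, 3].
Therefore out = [0, 1, 2, 3].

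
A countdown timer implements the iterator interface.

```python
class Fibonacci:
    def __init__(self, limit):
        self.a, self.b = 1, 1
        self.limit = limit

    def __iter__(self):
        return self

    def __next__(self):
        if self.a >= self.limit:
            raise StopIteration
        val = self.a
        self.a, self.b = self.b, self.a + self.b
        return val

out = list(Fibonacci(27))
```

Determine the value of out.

Step 1: Fibonacci-like sequence (a=1, b=1) until >= 27:
  Yield 1, then a,b = 1,2
  Yield 1, then a,b = 2,3
  Yield 2, then a,b = 3,5
  Yield 3, then a,b = 5,8
  Yield 5, then a,b = 8,13
  Yield 8, then a,b = 13,21
  Yield 13, then a,b = 21,34
  Yield 21, then a,b = 34,55
Step 2: 34 >= 27, stop.
Therefore out = [1, 1, 2, 3, 5, 8, 13, 21].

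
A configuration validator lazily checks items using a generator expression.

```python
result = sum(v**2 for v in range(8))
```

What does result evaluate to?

Step 1: Compute v**2 for each v in range(8):
  v=0: 0**2 = 0
  v=1: 1**2 = 1
  v=2: 2**2 = 4
  v=3: 3**2 = 9
  v=4: 4**2 = 16
  v=5: 5**2 = 25
  v=6: 6**2 = 36
  v=7: 7**2 = 49
Step 2: sum = 0 + 1 + 4 + 9 + 16 + 25 + 36 + 49 = 140.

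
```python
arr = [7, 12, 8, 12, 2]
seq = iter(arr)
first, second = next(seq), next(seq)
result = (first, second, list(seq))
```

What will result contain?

Step 1: Create iterator over [7, 12, 8, 12, 2].
Step 2: first = 7, second = 12.
Step 3: Remaining elements: [8, 12, 2].
Therefore result = (7, 12, [8, 12, 2]).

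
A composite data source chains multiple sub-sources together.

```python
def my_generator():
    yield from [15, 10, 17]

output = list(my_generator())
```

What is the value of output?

Step 1: yield from delegates to the iterable, yielding each element.
Step 2: Collected values: [15, 10, 17].
Therefore output = [15, 10, 17].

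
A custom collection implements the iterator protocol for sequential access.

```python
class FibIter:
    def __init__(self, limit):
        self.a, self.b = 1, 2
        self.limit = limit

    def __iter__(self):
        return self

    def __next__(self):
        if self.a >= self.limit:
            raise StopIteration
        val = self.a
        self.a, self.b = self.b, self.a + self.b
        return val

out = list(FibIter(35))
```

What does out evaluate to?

Step 1: Fibonacci-like sequence (a=1, b=2) until >= 35:
  Yield 1, then a,b = 2,3
  Yield 2, then a,b = 3,5
  Yield 3, then a,b = 5,8
  Yield 5, then a,b = 8,13
  Yield 8, then a,b = 13,21
  Yield 13, then a,b = 21,34
  Yield 21, then a,b = 34,55
  Yield 34, then a,b = 55,89
Step 2: 55 >= 35, stop.
Therefore out = [1, 2, 3, 5, 8, 13, 21, 34].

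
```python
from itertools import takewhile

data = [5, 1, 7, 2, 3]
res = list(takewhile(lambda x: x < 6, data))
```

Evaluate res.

Step 1: takewhile stops at first element >= 6:
  5 < 6: take
  1 < 6: take
  7 >= 6: stop
Therefore res = [5, 1].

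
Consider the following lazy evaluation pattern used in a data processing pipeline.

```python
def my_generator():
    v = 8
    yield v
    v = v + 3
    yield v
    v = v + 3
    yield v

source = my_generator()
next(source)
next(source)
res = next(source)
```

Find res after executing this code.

Step 1: Trace through generator execution:
  Yield 1: v starts at 8, yield 8
  Yield 2: v = 8 + 3 = 11, yield 11
  Yield 3: v = 11 + 3 = 14, yield 14
Step 2: First next() gets 8, second next() gets the second value, third next() yields 14.
Therefore res = 14.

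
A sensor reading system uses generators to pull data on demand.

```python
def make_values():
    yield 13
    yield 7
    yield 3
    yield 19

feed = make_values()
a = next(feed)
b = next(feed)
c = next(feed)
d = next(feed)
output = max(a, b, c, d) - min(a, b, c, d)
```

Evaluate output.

Step 1: Create generator and consume all values:
  a = next(feed) = 13
  b = next(feed) = 7
  c = next(feed) = 3
  d = next(feed) = 19
Step 2: max = 19, min = 3, output = 19 - 3 = 16.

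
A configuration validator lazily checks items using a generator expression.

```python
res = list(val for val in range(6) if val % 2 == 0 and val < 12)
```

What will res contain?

Step 1: Filter range(6) where val % 2 == 0 and val < 12:
  val=0: both conditions met, included
  val=1: excluded (1 % 2 != 0)
  val=2: both conditions met, included
  val=3: excluded (3 % 2 != 0)
  val=4: both conditions met, included
  val=5: excluded (5 % 2 != 0)
Therefore res = [0, 2, 4].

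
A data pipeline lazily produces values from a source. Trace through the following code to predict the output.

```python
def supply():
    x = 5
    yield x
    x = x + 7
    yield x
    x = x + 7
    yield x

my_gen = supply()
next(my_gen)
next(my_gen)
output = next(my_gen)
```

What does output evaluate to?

Step 1: Trace through generator execution:
  Yield 1: x starts at 5, yield 5
  Yield 2: x = 5 + 7 = 12, yield 12
  Yield 3: x = 12 + 7 = 19, yield 19
Step 2: First next() gets 5, second next() gets the second value, third next() yields 19.
Therefore output = 19.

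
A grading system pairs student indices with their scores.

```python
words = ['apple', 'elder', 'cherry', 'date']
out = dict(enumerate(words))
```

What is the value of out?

Step 1: enumerate pairs indices with words:
  0 -> 'apple'
  1 -> 'elder'
  2 -> 'cherry'
  3 -> 'date'
Therefore out = {0: 'apple', 1: 'elder', 2: 'cherry', 3: 'date'}.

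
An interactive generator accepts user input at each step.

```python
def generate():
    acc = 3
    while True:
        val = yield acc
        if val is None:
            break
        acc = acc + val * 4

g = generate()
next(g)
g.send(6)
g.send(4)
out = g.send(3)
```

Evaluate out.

Step 1: next() -> yield acc=3.
Step 2: send(6) -> val=6, acc = 3 + 6*4 = 27, yield 27.
Step 3: send(4) -> val=4, acc = 27 + 4*4 = 43, yield 43.
Step 4: send(3) -> val=3, acc = 43 + 3*4 = 55, yield 55.
Therefore out = 55.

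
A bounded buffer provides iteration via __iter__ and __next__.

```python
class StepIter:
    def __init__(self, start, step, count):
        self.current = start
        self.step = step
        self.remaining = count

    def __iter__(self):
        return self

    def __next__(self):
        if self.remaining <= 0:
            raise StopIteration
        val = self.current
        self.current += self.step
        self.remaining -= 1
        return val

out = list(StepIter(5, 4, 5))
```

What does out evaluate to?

Step 1: StepIter starts at 5, increments by 4, for 5 steps:
  Yield 5, then current += 4
  Yield 9, then current += 4
  Yield 13, then current += 4
  Yield 17, then current += 4
  Yield 21, then current += 4
Therefore out = [5, 9, 13, 17, 21].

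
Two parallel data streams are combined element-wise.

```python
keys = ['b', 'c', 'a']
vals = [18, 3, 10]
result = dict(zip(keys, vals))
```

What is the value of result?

Step 1: zip pairs keys with values:
  'b' -> 18
  'c' -> 3
  'a' -> 10
Therefore result = {'b': 18, 'c': 3, 'a': 10}.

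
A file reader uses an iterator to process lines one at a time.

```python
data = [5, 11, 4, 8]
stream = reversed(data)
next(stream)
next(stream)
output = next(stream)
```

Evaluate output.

Step 1: reversed([5, 11, 4, 8]) gives iterator: [8, 4, 11, 5].
Step 2: First next() = 8, second next() = 4.
Step 3: Third next() = 11.
Therefore output = 11.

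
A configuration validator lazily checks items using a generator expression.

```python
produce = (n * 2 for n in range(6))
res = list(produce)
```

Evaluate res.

Step 1: For each n in range(6), compute n*2:
  n=0: 0*2 = 0
  n=1: 1*2 = 2
  n=2: 2*2 = 4
  n=3: 3*2 = 6
  n=4: 4*2 = 8
  n=5: 5*2 = 10
Therefore res = [0, 2, 4, 6, 8, 10].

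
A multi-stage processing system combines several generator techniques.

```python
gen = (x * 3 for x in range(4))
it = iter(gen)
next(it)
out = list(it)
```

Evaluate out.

Step 1: Generator produces [0, 3, 6, 9].
Step 2: next(it) consumes first element (0).
Step 3: list(it) collects remaining: [3, 6, 9].
Therefore out = [3, 6, 9].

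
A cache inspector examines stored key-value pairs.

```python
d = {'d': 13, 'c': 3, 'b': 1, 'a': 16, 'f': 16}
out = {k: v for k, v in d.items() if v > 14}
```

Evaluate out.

Step 1: Filter items where value > 14:
  'd': 13 <= 14: removed
  'c': 3 <= 14: removed
  'b': 1 <= 14: removed
  'a': 16 > 14: kept
  'f': 16 > 14: kept
Therefore out = {'a': 16, 'f': 16}.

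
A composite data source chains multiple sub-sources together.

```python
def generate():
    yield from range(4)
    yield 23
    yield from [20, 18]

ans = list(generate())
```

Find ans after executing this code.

Step 1: Trace yields in order:
  yield 0
  yield 1
  yield 2
  yield 3
  yield 23
  yield 20
  yield 18
Therefore ans = [0, 1, 2, 3, 23, 20, 18].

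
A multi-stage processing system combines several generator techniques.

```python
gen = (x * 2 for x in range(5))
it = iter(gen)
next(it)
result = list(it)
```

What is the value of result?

Step 1: Generator produces [0, 2, 4, 6, 8].
Step 2: next(it) consumes first element (0).
Step 3: list(it) collects remaining: [2, 4, 6, 8].
Therefore result = [2, 4, 6, 8].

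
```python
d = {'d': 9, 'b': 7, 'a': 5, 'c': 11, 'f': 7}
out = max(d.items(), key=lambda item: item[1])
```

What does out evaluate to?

Step 1: Find item with maximum value:
  ('d', 9)
  ('b', 7)
  ('a', 5)
  ('c', 11)
  ('f', 7)
Step 2: Maximum value is 11 at key 'c'.
Therefore out = ('c', 11).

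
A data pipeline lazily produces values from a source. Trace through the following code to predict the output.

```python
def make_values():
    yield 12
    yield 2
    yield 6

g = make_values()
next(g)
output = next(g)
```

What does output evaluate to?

Step 1: make_values() creates a generator.
Step 2: next(g) yields 12 (consumed and discarded).
Step 3: next(g) yields 2, assigned to output.
Therefore output = 2.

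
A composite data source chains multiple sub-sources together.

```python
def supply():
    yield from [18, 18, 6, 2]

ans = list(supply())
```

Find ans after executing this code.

Step 1: yield from delegates to the iterable, yielding each element.
Step 2: Collected values: [18, 18, 6, 2].
Therefore ans = [18, 18, 6, 2].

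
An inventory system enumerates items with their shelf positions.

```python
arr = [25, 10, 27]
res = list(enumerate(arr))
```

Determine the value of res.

Step 1: enumerate pairs each element with its index:
  (0, 25)
  (1, 10)
  (2, 27)
Therefore res = [(0, 25), (1, 10), (2, 27)].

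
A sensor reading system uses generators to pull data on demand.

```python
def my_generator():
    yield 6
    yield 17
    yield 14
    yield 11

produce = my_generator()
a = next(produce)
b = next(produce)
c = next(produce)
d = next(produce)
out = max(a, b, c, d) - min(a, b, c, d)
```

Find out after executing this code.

Step 1: Create generator and consume all values:
  a = next(produce) = 6
  b = next(produce) = 17
  c = next(produce) = 14
  d = next(produce) = 11
Step 2: max = 17, min = 6, out = 17 - 6 = 11.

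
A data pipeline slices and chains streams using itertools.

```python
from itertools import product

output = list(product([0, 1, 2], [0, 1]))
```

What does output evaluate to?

Step 1: product([0, 1, 2], [0, 1]) gives all pairs:
  (0, 0)
  (0, 1)
  (1, 0)
  (1, 1)
  (2, 0)
  (2, 1)
Therefore output = [(0, 0), (0, 1), (1, 0), (1, 1), (2, 0), (2, 1)].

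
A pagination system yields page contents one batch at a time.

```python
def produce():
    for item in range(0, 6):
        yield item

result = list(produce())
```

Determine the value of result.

Step 1: The generator yields each value from range(0, 6).
Step 2: list() consumes all yields: [0, 1, 2, 3, 4, 5].
Therefore result = [0, 1, 2, 3, 4, 5].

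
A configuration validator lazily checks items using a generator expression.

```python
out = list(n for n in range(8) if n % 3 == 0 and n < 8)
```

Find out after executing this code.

Step 1: Filter range(8) where n % 3 == 0 and n < 8:
  n=0: both conditions met, included
  n=1: excluded (1 % 3 != 0)
  n=2: excluded (2 % 3 != 0)
  n=3: both conditions met, included
  n=4: excluded (4 % 3 != 0)
  n=5: excluded (5 % 3 != 0)
  n=6: both conditions met, included
  n=7: excluded (7 % 3 != 0)
Therefore out = [0, 3, 6].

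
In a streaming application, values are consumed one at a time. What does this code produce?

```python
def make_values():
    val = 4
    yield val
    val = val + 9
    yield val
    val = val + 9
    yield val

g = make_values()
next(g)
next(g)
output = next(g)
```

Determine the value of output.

Step 1: Trace through generator execution:
  Yield 1: val starts at 4, yield 4
  Yield 2: val = 4 + 9 = 13, yield 13
  Yield 3: val = 13 + 9 = 22, yield 22
Step 2: First next() gets 4, second next() gets the second value, third next() yields 22.
Therefore output = 22.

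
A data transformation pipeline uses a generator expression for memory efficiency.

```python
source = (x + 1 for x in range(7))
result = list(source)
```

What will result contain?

Step 1: For each x in range(7), compute x+1:
  x=0: 0+1 = 1
  x=1: 1+1 = 2
  x=2: 2+1 = 3
  x=3: 3+1 = 4
  x=4: 4+1 = 5
  x=5: 5+1 = 6
  x=6: 6+1 = 7
Therefore result = [1, 2, 3, 4, 5, 6, 7].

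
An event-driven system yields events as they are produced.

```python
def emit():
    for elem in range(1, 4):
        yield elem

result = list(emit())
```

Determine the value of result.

Step 1: The generator yields each value from range(1, 4).
Step 2: list() consumes all yields: [1, 2, 3].
Therefore result = [1, 2, 3].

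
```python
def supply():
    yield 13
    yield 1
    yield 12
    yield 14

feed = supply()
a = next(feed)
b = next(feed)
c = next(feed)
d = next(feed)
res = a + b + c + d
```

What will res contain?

Step 1: Create generator and consume all values:
  a = next(feed) = 13
  b = next(feed) = 1
  c = next(feed) = 12
  d = next(feed) = 14
Step 2: res = 13 + 1 + 12 + 14 = 40.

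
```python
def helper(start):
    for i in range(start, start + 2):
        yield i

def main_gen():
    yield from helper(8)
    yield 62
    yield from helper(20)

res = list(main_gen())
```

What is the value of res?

Step 1: main_gen() delegates to helper(8):
  yield 8
  yield 9
Step 2: yield 62
Step 3: Delegates to helper(20):
  yield 20
  yield 21
Therefore res = [8, 9, 62, 20, 21].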